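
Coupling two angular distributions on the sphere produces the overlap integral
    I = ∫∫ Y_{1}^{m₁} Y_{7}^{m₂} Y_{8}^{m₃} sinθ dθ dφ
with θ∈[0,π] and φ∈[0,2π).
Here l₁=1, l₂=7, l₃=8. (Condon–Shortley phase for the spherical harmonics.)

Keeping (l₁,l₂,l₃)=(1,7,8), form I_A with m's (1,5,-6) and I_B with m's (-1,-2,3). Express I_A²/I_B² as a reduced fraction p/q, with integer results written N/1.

Same 1,7,8: normalisation and zero-m 3j drop out of the ratio.
A: Δ: 0! 2! 14! / 17! → 1/2040; sum: t=0:+1/1916006400 = 1/1916006400; 3j²(1 7 8; 1 5 -6) = Δ·Π!·Σ² = 91/2040  (sign +1)
B: Δ: 0! 2! 14! / 17! → 1/2040; sum: t=0:+1/87091200 = 1/87091200; 3j²(1 7 8; -1 -2 3) = Δ·Π!·Σ² = 11/408  (sign -1)
I_A²/I_B² = (91/2040)/(11/408) = 91/55

91/55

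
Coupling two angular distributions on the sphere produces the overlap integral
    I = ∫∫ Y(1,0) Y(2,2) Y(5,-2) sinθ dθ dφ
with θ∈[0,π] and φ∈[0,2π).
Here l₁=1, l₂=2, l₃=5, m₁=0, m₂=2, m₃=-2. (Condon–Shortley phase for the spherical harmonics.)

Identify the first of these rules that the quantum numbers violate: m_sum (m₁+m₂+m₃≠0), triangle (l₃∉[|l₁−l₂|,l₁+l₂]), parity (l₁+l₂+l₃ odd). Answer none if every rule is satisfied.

triangle

azimuthal sum: 0 + 2 − 2 = 0  ✓
1 ≤ 5 ≤ 3 (triangle on l)  ✗
L = 1 + 2 + 5 = 8 (even)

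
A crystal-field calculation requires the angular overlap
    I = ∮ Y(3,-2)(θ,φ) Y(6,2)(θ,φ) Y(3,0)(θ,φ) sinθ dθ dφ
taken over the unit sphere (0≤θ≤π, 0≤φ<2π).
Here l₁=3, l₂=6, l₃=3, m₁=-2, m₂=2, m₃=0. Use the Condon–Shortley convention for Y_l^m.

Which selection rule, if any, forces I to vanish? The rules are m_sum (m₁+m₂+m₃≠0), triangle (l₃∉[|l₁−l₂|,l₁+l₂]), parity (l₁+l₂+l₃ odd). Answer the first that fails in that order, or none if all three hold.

none

azimuthal sum: -2 + 2 + 0 = 0  ✓
3 ≤ 3 ≤ 9 (triangle on l)  ✓
L = 3 + 6 + 3 = 12 (even)  ✓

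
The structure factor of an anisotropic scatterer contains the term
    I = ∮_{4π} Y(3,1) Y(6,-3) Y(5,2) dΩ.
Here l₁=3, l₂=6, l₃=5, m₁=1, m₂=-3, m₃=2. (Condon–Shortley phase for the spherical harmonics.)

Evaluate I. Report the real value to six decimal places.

-0.152880

Checks pass: Σm=0; 14 even; l₃=5∈[3,9].
(2·3+1)(2·6+1)(2·5+1) = 1001
Δ: 4! 2! 8! / 15! → 1/675675
sum: t=1:−1/8640 t=2:+1/2304 t=3:−1/8640 = 7/34560
3j²(3 6 5; 0 0 0) = Δ·Π!·Σ² = 7/429  (sign -1)
sum: t=0:+1/34560 t=1:−1/8640 t=2:+1/40320 = -1/16128
3j²(3 6 5; 1 -3 2) = Δ·Π!·Σ² = 18/1001  (sign +1)
combine: 4πI² = 1001·7/429·18/1001 = 42/143
take √, sign -1: I = -0.15288036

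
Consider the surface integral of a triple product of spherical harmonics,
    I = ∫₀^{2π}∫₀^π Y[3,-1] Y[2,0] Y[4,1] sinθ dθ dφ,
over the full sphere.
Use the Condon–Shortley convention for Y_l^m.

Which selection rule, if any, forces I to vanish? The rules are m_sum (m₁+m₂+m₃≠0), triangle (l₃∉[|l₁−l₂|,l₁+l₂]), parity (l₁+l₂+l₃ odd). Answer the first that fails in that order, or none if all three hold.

parity

Σmᵢ = 0  ✓
l₃∈[|l₁−l₂|,l₁+l₂]=[1,5], have l₃=4  ✓
Σlᵢ = 9 ⇒ odd  ✗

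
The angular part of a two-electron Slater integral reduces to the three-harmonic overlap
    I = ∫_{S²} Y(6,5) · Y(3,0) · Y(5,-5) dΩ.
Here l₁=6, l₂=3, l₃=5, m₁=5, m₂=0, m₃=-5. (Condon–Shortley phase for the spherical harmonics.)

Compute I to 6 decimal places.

0.207001

Rules hold: Σm=0, L=14 even, 3≤5≤9.
N = 13·7·11 = 1001
Δ = 4!·8!·2!/15! = 1/675675
Racah Σ t=1..3: t=1:−1/8640 t=2:+1/2304 t=3:−1/8640 = 7/34560
⇒ 3j(6 3 5; 0 0 0)² = 7/429, sgn -1
Racah Σ t=1..1: t=1:−1/483840 = -1/483840
⇒ 3j(6 3 5; 5 0 -5)² = 3/91, sgn -1
4πI² = N·(3j₀)²·(3jₘ)² = 7/13
I = +1·√(0.538462/4π) = 0.20700098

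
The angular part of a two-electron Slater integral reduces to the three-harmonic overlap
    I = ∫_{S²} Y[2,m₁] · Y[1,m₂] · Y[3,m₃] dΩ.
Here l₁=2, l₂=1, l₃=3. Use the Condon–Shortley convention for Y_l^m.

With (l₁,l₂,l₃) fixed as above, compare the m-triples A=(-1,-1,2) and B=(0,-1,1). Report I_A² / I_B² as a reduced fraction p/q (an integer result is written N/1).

5/3

l's match ⇒ only the (l;m) 3-j factors differ between A and B.
A: triangle coeff Δ(2,1,3) = 1/105; Σ_t [0,0]: t=0:+1/12 = 1/12; (3j)²=2/21 [(2 1 3; -1 -1 2)], sign=-1
B: triangle coeff Δ(2,1,3) = 1/105; Σ_t [0,0]: t=0:+1/8 = 1/8; (3j)²=2/35 [(2 1 3; 0 -1 1)], sign=+1
I_A²/I_B² = (2/21)/(2/35) = 5/3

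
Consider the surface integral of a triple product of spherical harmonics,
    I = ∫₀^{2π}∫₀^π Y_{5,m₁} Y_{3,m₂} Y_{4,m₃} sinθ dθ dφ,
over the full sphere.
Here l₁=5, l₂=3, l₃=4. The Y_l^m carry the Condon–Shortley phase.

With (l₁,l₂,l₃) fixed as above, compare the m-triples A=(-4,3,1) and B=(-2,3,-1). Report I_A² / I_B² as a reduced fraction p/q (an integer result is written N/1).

l's match ⇒ only the (l;m) 3-j factors differ between A and B.
A: triangle coeff Δ(5,3,4) = 1/180180; Σ_t [4,4]: t=4:+1/5760 = 1/5760; (3j)²=9/286 [(5 3 4; -4 3 1)], sign=-1
B: triangle coeff Δ(5,3,4) = 1/180180; Σ_t [4,4]: t=4:+1/1728 = 1/1728; (3j)²=25/858 [(5 3 4; -2 3 -1)], sign=-1
I_A²/I_B² = (9/286)/(25/858) = 27/25

27/25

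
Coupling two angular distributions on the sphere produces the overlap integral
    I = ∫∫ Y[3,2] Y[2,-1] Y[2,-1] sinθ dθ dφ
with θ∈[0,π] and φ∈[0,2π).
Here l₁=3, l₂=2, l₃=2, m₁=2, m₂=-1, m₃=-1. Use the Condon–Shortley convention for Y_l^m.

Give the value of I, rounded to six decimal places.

Σlᵢ=7 odd — θ-integrand is odd under cosθ→−cosθ; I=0

0.000000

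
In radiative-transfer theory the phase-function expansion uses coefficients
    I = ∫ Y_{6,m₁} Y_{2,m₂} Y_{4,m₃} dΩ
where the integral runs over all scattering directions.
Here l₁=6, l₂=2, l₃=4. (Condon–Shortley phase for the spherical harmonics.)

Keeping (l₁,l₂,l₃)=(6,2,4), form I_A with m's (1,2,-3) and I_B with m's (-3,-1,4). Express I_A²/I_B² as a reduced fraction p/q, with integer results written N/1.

l's match ⇒ only the (l;m) 3-j factors differ between A and B.
A: triangle coeff Δ(6,2,4) = 1/6435; Σ_t [4,4]: t=4:+1/120960 = 1/120960; (3j)²=1/1287 [(6 2 4; 1 2 -3)], sign=-1
B: triangle coeff Δ(6,2,4) = 1/6435; Σ_t [1,1]: t=1:−1/241920 = -1/241920; (3j)²=1/715 [(6 2 4; -3 -1 4)], sign=-1
I_A²/I_B² = (1/1287)/(1/715) = 5/9

5/9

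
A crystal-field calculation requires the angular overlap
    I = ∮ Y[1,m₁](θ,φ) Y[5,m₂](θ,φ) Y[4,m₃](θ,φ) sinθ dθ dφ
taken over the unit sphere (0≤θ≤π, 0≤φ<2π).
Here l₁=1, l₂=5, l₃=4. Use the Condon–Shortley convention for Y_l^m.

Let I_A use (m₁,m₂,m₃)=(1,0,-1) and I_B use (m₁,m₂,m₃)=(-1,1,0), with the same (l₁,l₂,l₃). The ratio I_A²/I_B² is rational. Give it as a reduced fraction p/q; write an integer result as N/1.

2/3

Same 1,5,4: normalisation and zero-m 3j drop out of the ratio.
A: Δ: 2! 0! 8! / 11! → 1/495; sum: t=0:+1/1440 = 1/1440; 3j²(1 5 4; 1 0 -1) = Δ·Π!·Σ² = 2/99  (sign -1)
B: Δ: 2! 0! 8! / 11! → 1/495; sum: t=2:+1/1152 = 1/1152; 3j²(1 5 4; -1 1 0) = Δ·Π!·Σ² = 1/33  (sign +1)
I_A²/I_B² = (2/99)/(1/33) = 2/3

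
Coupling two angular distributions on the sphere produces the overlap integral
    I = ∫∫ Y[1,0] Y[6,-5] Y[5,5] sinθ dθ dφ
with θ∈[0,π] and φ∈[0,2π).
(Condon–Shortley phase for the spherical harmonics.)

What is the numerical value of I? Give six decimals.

Rules hold: Σm=0, L=12 even, 5≤5≤7.
N = 3·13·11 = 429
Δ = 2!·0!·10!/13! = 1/858
Racah Σ t=1..1: t=1:−1/14400 = -1/14400
⇒ 3j(1 6 5; 0 0 0)² = 6/143, sgn +1
Racah Σ t=1..1: t=1:−1/3628800 = -1/3628800
⇒ 3j(1 6 5; 0 -5 5)² = 1/78, sgn -1
4πI² = N·(3j₀)²·(3jₘ)² = 3/13
I = -1·√(0.230769/4π) = -0.13551395

-0.135514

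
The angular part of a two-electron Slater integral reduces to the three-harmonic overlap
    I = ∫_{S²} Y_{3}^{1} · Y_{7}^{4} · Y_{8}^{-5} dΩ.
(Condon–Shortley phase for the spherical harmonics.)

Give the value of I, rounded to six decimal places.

Rules hold: Σm=0, L=18 even, 4≤8≤10.
N = 7·15·17 = 1785
Δ = 2!·4!·12!/19! = 1/5290740
Racah Σ t=0..2: t=0:+1/7257600 t=1:−1/2073600 t=2:+1/7257600 = -1/4838400
⇒ 3j(3 7 8; 0 0 0)² = 252/20995, sgn -1
Racah Σ t=0..2: t=0:+1/319334400 t=1:−1/43545600 t=2:+1/104509440 = -59/5748019200
⇒ 3j(3 7 8; 1 4 -5)² = 3481/406980, sgn +1
4πI² = N·(3j₀)²·(3jₘ)² = 73101/398905
I = -1·√(0.183254/4π) = -0.12075969

-0.120760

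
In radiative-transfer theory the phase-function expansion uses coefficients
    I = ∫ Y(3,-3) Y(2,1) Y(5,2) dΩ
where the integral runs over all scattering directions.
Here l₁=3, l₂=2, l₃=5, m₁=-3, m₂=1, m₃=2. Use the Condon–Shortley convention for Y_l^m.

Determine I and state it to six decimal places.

0.063396

Rules hold: Σm=0, L=10 even, 1≤5≤5.
N = 7·5·11 = 385
Δ = 0!·6!·4!/11! = 1/2310
Racah Σ t=0..0: t=0:+1/144 = 1/144
⇒ 3j(3 2 5; 0 0 0)² = 10/231, sgn -1
Racah Σ t=0..0: t=0:+1/4320 = 1/4320
⇒ 3j(3 2 5; -3 1 2)² = 1/330, sgn -1
4πI² = N·(3j₀)²·(3jₘ)² = 5/99
I = +1·√(0.0505051/4π) = 0.06339609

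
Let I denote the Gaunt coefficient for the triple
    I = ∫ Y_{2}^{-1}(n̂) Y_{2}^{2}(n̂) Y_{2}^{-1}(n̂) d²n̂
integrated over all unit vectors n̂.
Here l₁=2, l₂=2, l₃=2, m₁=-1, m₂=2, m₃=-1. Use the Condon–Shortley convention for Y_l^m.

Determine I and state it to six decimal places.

0.220728

m-sum 0 ✓  L=6 even ✓  0≤2≤4 ✓
Π(2lᵢ+1) = 5×5×5 = 125
triangle coeff Δ(2,2,2) = 1/630
Σ_t [0,2]: t=0:+1/8 t=1:−1/1 t=2:+1/8 = -3/4
(3j)²=2/35 [(2 2 2; 0 0 0)], sign=-1
Σ_t [2,2]: t=2:+1/4 = 1/4
(3j)²=3/35 [(2 2 2; -1 2 -1)], sign=-1
⇒ 4πI² = 30/49
I = (+1)√(30/49/(4π)) = 0.22072812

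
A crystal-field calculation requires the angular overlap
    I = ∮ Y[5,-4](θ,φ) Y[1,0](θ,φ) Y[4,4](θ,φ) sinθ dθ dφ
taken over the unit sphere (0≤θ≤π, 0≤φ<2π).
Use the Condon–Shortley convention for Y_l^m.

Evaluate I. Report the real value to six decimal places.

0.147319

m-sum 0 ✓  L=10 even ✓  4≤4≤6 ✓
Π(2lᵢ+1) = 11×3×9 = 297
triangle coeff Δ(5,1,4) = 1/495
Σ_t [1,1]: t=1:−1/576 = -1/576
(3j)²=5/99 [(5 1 4; 0 0 0)], sign=-1
Σ_t [1,1]: t=1:−1/40320 = -1/40320
(3j)²=1/55 [(5 1 4; -4 0 4)], sign=-1
⇒ 4πI² = 3/11
I = (+1)√(3/11/(4π)) = 0.14731920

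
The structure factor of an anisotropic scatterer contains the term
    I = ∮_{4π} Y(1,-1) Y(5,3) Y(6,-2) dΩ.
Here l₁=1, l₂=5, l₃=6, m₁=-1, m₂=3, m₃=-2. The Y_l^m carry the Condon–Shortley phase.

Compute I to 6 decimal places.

m-sum 0 ✓  L=12 even ✓  4≤6≤6 ✓
Π(2lᵢ+1) = 3×11×13 = 429
triangle coeff Δ(1,5,6) = 1/858
Σ_t [0,0]: t=0:+1/14400 = 1/14400
(3j)²=6/143 [(1 5 6; 0 0 0)], sign=+1
Σ_t [0,0]: t=0:+1/161280 = 1/161280
(3j)²=1/143 [(1 5 6; -1 3 -2)], sign=+1
⇒ 4πI² = 18/143
I = (+1)√(18/143/(4π)) = 0.10008369

0.100084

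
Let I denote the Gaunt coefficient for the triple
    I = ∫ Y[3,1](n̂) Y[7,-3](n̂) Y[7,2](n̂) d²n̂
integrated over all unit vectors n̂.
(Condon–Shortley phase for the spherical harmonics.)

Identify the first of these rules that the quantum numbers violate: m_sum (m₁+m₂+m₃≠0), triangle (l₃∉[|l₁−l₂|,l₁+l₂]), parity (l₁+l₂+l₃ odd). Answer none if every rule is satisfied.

parity

azimuthal sum: 1 − 3 + 2 = 0  ✓
4 ≤ 7 ≤ 10 (triangle on l)  ✓
L = 3 + 7 + 7 = 17 (odd)  ✗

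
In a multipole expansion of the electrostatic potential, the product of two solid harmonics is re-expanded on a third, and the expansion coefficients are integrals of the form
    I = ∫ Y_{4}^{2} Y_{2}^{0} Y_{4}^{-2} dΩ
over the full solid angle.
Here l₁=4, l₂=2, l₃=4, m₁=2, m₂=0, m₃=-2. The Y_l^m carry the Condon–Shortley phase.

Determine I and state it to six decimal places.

Rules hold: Σm=0, L=10 even, 2≤4≤6.
N = 9·5·9 = 405
Δ = 2!·6!·2!/11! = 1/13860
Racah Σ t=0..2: t=0:+1/192 t=1:−1/36 t=2:+1/192 = -5/288
⇒ 3j(4 2 4; 0 0 0)² = 20/693, sgn -1
Racah Σ t=0..2: t=0:+1/192 t=1:−1/120 t=2:+1/2880 = -1/360
⇒ 3j(4 2 4; 2 0 -2)² = 16/3465, sgn -1
4πI² = N·(3j₀)²·(3jₘ)² = 320/5929
I = +1·√(0.053972/4π) = 0.06553591

0.065536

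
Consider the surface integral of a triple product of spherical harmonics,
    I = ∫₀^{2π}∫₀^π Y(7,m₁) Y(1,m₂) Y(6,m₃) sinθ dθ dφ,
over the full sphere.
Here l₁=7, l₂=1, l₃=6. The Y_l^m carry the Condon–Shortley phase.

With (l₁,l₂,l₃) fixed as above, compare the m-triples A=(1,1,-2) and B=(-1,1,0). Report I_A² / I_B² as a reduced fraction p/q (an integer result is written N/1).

15/28

Shared (l₁,l₂,l₃)=(7,1,6): N and (l;000)² cancel in I_A²/I_B².
A: Δ = 2!·12!·0!/15! = 1/1365; Racah Σ t=2..2: t=2:+1/1935360 = 1/1935360; ⇒ 3j(7 1 6; 1 1 -2)² = 1/91, sgn +1
B: Δ = 2!·12!·0!/15! = 1/1365; Racah Σ t=2..2: t=2:+1/1036800 = 1/1036800; ⇒ 3j(7 1 6; -1 1 0)² = 4/195, sgn +1
I_A²/I_B² = (1/91)/(4/195) = 15/28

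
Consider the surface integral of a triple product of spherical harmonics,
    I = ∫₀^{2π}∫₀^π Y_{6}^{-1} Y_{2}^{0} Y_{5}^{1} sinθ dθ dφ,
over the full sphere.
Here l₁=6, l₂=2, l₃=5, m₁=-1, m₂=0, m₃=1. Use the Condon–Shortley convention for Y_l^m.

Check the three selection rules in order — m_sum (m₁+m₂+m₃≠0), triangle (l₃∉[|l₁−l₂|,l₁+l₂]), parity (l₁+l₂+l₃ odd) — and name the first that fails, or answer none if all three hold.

parity

Σmᵢ = 0  ✓
l₃∈[|l₁−l₂|,l₁+l₂]=[4,8], have l₃=5  ✓
Σlᵢ = 13 ⇒ odd  ✗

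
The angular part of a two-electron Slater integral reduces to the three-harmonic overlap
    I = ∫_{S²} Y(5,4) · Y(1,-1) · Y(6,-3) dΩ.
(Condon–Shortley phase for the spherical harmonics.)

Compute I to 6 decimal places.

-0.070770

Checks pass: Σm=0; 12 even; l₃=6∈[4,6].
(2·5+1)(2·1+1)(2·6+1) = 429
Δ: 0! 10! 2! / 13! → 1/858
sum: t=0:+1/14400 = 1/14400
3j²(5 1 6; 0 0 0) = Δ·Π!·Σ² = 6/143  (sign +1)
sum: t=0:+1/725760 = 1/725760
3j²(5 1 6; 4 -1 -3) = Δ·Π!·Σ² = 1/286  (sign -1)
combine: 4πI² = 429·6/143·1/286 = 9/143
take √, sign -1: I = -0.07076985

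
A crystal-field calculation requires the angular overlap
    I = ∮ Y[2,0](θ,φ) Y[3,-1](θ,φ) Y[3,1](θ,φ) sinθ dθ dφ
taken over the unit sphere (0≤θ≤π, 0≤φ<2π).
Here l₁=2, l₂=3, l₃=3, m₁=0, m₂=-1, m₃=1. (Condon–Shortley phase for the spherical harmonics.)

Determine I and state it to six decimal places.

m-sum 0 ✓  L=8 even ✓  1≤3≤5 ✓
Π(2lᵢ+1) = 5×7×7 = 245
triangle coeff Δ(2,3,3) = 1/3780
Σ_t [0,2]: t=0:+1/24 t=1:−1/4 t=2:+1/24 = -1/6
(3j)²=4/105 [(2 3 3; 0 0 0)], sign=+1
Σ_t [0,2]: t=0:+1/16 t=1:−1/6 t=2:+1/96 = -3/32
(3j)²=3/140 [(2 3 3; 0 -1 1)], sign=-1
⇒ 4πI² = 1/5
I = (-1)√(1/5/(4π)) = -0.12615663

-0.126157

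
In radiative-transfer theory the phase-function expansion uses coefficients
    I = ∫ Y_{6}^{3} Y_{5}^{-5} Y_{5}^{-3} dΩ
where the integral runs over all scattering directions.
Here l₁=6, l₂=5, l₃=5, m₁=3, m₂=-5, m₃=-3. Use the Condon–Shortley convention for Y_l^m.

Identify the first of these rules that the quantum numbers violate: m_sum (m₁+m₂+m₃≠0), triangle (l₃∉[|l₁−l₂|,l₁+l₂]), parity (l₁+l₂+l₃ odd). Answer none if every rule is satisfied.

m_sum

azimuthal sum: 3 − 5 − 3 = -5  ✗
1 ≤ 5 ≤ 11 (triangle on l)
L = 6 + 5 + 5 = 16 (even)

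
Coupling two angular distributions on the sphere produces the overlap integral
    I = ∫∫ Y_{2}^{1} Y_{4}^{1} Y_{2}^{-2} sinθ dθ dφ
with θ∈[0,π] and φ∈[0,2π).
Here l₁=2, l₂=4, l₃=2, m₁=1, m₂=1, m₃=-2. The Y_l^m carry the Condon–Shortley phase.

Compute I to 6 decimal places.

m-sum 0 ✓  L=8 even ✓  2≤2≤6 ✓
Π(2lᵢ+1) = 5×9×5 = 225
triangle coeff Δ(2,4,2) = 1/630
Σ_t [2,2]: t=2:+1/16 = 1/16
(3j)²=2/35 [(2 4 2; 0 0 0)], sign=+1
Σ_t [1,1]: t=1:−1/144 = -1/144
(3j)²=1/126 [(2 4 2; 1 1 -2)], sign=-1
⇒ 4πI² = 5/49
I = (-1)√(5/49/(4π)) = -0.09011188

-0.090112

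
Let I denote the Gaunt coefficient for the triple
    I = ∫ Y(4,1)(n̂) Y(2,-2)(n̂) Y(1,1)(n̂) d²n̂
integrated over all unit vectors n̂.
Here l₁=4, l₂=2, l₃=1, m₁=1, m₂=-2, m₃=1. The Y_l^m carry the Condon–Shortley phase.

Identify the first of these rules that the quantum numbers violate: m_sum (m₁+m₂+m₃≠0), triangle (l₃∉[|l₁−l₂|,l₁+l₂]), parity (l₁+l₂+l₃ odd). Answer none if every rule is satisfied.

m₁+m₂+m₃ = 1 − 2 + 1 = 0  ✓
triangle: |4−2|=2 ≤ l₃=1 ≤ 4+2=6  ✗
parity: l₁+l₂+l₃ = 7 is odd

triangle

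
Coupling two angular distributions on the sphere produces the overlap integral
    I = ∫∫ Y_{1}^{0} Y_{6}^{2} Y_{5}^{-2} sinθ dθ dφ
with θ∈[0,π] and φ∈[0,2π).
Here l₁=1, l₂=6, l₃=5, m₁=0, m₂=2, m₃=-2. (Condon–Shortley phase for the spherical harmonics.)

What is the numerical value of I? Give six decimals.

Checks pass: Σm=0; 12 even; l₃=5∈[5,7].
(2·1+1)(2·6+1)(2·5+1) = 429
Δ: 2! 0! 10! / 13! → 1/858
sum: t=1:−1/14400 = -1/14400
3j²(1 6 5; 0 0 0) = Δ·Π!·Σ² = 6/143  (sign +1)
sum: t=1:−1/30240 = -1/30240
3j²(1 6 5; 0 2 -2) = Δ·Π!·Σ² = 16/429  (sign +1)
combine: 4πI² = 429·6/143·16/429 = 96/143
take √, sign +1: I = 0.23113338

0.231133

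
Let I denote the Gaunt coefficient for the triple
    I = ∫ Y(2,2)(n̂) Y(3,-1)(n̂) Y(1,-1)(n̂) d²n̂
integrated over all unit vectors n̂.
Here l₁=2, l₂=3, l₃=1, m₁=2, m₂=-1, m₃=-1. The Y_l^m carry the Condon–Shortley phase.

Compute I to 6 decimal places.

m-sum 0 ✓  L=6 even ✓  1≤1≤5 ✓
Π(2lᵢ+1) = 5×7×3 = 105
triangle coeff Δ(2,3,1) = 1/105
Σ_t [2,2]: t=2:+1/4 = 1/4
(3j)²=3/35 [(2 3 1; 0 0 0)], sign=-1
Σ_t [0,0]: t=0:+1/48 = 1/48
(3j)²=1/105 [(2 3 1; 2 -1 -1)], sign=+1
⇒ 4πI² = 3/35
I = (-1)√(3/35/(4π)) = -0.08258890

-0.082589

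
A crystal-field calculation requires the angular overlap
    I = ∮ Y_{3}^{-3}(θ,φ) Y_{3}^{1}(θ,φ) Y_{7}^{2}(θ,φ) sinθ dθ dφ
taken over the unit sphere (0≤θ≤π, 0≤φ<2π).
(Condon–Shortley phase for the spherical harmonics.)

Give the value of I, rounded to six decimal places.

0.000000

|3−3|≤7≤3+3 violated ⇒ I = 0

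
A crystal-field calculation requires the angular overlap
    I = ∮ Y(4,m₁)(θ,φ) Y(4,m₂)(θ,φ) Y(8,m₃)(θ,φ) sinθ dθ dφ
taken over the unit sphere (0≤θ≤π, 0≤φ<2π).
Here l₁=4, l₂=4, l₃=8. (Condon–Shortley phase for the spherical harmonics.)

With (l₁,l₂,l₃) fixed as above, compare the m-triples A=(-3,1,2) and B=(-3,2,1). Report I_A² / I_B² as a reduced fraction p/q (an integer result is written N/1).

Shared (l₁,l₂,l₃)=(4,4,8): N and (l;000)² cancel in I_A²/I_B².
A: Δ = 0!·8!·8!/17! = 1/218790; Racah Σ t=0..0: t=0:+1/3628800 = 1/3628800; ⇒ 3j(4 4 8; -3 1 2)² = 8/2431, sgn +1
B: Δ = 0!·8!·8!/17! = 1/218790; Racah Σ t=0..0: t=0:+1/7257600 = 1/7257600; ⇒ 3j(4 4 8; -3 2 1)² = 14/12155, sgn -1
I_A²/I_B² = (8/2431)/(14/12155) = 20/7

20/7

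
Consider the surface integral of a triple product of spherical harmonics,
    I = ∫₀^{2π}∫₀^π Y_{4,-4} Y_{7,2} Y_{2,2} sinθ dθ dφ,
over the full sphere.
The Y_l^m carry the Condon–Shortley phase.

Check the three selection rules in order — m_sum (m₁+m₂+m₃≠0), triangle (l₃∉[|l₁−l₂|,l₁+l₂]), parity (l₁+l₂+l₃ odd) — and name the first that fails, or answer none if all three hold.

Σmᵢ = 0  ✓
l₃∈[|l₁−l₂|,l₁+l₂]=[3,11], have l₃=2  ✗
Σlᵢ = 13 ⇒ odd

triangle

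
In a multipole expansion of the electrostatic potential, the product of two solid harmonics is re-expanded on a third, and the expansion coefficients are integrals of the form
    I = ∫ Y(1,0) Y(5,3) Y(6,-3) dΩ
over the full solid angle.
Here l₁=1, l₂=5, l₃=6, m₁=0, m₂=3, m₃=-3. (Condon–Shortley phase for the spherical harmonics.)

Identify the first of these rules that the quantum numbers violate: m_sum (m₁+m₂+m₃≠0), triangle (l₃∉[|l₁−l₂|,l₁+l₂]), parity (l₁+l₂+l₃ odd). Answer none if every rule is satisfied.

azimuthal sum: 0 + 3 − 3 = 0  ✓
4 ≤ 6 ≤ 6 (triangle on l)  ✓
L = 1 + 5 + 6 = 12 (even)  ✓

none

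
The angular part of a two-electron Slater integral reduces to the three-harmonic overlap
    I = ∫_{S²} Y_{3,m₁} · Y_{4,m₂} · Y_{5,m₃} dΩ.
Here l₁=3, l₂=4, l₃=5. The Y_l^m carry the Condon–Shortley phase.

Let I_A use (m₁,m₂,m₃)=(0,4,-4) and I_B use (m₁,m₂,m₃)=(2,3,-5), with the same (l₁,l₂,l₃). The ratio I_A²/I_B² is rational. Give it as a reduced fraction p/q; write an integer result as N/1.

Same 3,4,5: normalisation and zero-m 3j drop out of the ratio.
A: Δ: 2! 4! 6! / 13! → 1/180180; sum: t=2:+1/8640 = 1/8640; 3j²(3 4 5; 0 4 -4) = Δ·Π!·Σ² = 28/715  (sign -1)
B: Δ: 2! 4! 6! / 13! → 1/180180; sum: t=1:−1/17280 = -1/17280; 3j²(3 4 5; 2 3 -5) = Δ·Π!·Σ² = 35/858  (sign -1)
I_A²/I_B² = (28/715)/(35/858) = 24/25

24/25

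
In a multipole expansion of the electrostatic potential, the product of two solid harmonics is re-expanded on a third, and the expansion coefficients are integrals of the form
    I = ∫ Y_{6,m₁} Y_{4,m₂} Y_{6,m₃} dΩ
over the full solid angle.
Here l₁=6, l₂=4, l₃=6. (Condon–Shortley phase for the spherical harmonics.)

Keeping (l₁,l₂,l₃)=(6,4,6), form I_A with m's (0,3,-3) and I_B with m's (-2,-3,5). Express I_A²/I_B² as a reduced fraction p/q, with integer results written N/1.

36/77

l's match ⇒ only the (l;m) 3-j factors differ between A and B.
A: triangle coeff Δ(6,4,6) = 1/15315300; Σ_t [3,4]: t=3:−1/103680 t=4:+1/207360 = -1/207360; (3j)²=21/2431 [(6 4 6; 0 3 -3)], sign=+1
B: triangle coeff Δ(6,4,6) = 1/15315300; Σ_t [0,1]: t=0:+1/5806080 t=1:−1/725760 = -1/829440; (3j)²=49/2652 [(6 4 6; -2 -3 5)], sign=+1
I_A²/I_B² = (21/2431)/(49/2652) = 36/77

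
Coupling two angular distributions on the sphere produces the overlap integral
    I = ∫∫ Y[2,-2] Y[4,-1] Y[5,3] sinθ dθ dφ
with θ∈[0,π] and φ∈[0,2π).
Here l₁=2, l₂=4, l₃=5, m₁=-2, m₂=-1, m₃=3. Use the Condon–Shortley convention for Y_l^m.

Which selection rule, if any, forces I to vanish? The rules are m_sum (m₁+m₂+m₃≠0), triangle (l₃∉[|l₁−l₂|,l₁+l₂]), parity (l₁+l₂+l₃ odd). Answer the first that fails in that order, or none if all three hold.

Σmᵢ = 0  ✓
l₃∈[|l₁−l₂|,l₁+l₂]=[2,6], have l₃=5  ✓
Σlᵢ = 11 ⇒ odd  ✗

parity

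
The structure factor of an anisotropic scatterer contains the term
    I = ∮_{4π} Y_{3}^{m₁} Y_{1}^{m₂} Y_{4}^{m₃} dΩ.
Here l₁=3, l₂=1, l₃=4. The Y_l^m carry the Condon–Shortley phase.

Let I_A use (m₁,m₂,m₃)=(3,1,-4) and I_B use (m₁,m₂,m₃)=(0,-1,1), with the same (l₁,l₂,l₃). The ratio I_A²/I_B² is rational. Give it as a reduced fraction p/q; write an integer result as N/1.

Shared (l₁,l₂,l₃)=(3,1,4): N and (l;000)² cancel in I_A²/I_B².
A: Δ = 0!·6!·2!/9! = 1/252; Racah Σ t=0..0: t=0:+1/1440 = 1/1440; ⇒ 3j(3 1 4; 3 1 -4)² = 1/9, sgn +1
B: Δ = 0!·6!·2!/9! = 1/252; Racah Σ t=0..0: t=0:+1/72 = 1/72; ⇒ 3j(3 1 4; 0 -1 1)² = 5/126, sgn -1
I_A²/I_B² = (1/9)/(5/126) = 14/5

14/5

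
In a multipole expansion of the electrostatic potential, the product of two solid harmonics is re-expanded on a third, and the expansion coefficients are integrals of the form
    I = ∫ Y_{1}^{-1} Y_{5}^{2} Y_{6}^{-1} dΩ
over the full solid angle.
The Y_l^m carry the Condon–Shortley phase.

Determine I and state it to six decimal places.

-0.129207

Rules hold: Σm=0, L=12 even, 4≤6≤6.
N = 3·11·13 = 429
Δ = 0!·2!·10!/13! = 1/858
Racah Σ t=0..0: t=0:+1/14400 = 1/14400
⇒ 3j(1 5 6; 0 0 0)² = 6/143, sgn +1
Racah Σ t=0..0: t=0:+1/60480 = 1/60480
⇒ 3j(1 5 6; -1 2 -1)² = 5/429, sgn -1
4πI² = N·(3j₀)²·(3jₘ)² = 30/143
I = -1·√(0.20979/4π) = -0.12920749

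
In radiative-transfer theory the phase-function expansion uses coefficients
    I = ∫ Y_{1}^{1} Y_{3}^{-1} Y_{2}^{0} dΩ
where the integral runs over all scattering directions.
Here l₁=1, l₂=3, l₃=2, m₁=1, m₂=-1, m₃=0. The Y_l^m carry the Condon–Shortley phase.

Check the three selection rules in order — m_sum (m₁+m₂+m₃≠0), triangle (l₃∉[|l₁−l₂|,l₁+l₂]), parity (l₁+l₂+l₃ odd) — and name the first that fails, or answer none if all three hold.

Σmᵢ = 0  ✓
l₃∈[|l₁−l₂|,l₁+l₂]=[2,4], have l₃=2  ✓
Σlᵢ = 6 ⇒ even  ✓

none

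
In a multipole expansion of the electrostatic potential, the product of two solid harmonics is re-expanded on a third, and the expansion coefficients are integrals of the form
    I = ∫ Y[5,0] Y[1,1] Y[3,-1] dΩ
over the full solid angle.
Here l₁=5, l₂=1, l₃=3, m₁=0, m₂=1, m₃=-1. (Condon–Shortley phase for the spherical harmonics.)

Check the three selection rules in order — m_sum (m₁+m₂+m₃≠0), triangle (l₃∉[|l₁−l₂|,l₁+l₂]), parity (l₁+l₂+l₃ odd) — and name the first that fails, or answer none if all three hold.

Σmᵢ = 0  ✓
l₃∈[|l₁−l₂|,l₁+l₂]=[4,6], have l₃=3  ✗
Σlᵢ = 9 ⇒ odd

triangle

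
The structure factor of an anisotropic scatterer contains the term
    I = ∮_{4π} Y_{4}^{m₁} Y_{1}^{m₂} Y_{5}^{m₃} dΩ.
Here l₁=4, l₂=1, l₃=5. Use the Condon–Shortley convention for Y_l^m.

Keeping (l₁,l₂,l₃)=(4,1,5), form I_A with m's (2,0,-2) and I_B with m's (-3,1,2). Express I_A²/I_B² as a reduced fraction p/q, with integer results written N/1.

7/1

Same 4,1,5: normalisation and zero-m 3j drop out of the ratio.
A: Δ: 0! 8! 2! / 11! → 1/495; sum: t=0:+1/1440 = 1/1440; 3j²(4 1 5; 2 0 -2) = Δ·Π!·Σ² = 7/165  (sign -1)
B: Δ: 0! 8! 2! / 11! → 1/495; sum: t=0:+1/10080 = 1/10080; 3j²(4 1 5; -3 1 2) = Δ·Π!·Σ² = 1/165  (sign -1)
I_A²/I_B² = (7/165)/(1/165) = 7/1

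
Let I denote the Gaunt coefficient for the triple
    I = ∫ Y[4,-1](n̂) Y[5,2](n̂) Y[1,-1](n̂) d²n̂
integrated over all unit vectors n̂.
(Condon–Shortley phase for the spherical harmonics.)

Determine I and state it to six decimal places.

m-sum 0 ✓  L=10 even ✓  1≤1≤9 ✓
Π(2lᵢ+1) = 9×11×3 = 297
triangle coeff Δ(4,5,1) = 1/495
Σ_t [4,4]: t=4:+1/576 = 1/576
(3j)²=5/99 [(4 5 1; 0 0 0)], sign=-1
Σ_t [5,5]: t=5:−1/1440 = -1/1440
(3j)²=7/165 [(4 5 1; -1 2 -1)], sign=-1
⇒ 4πI² = 7/11
I = (+1)√(7/11/(4π)) = 0.22503380

0.225034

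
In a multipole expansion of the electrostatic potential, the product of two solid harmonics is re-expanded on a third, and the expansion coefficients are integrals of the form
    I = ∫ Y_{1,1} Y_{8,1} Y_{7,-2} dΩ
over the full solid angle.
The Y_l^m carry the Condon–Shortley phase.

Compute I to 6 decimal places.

-0.140215

m-sum 0 ✓  L=16 even ✓  7≤7≤9 ✓
Π(2lᵢ+1) = 3×17×15 = 765
triangle coeff Δ(1,8,7) = 1/2040
Σ_t [1,1]: t=1:−1/25401600 = -1/25401600
(3j)²=8/255 [(1 8 7; 0 0 0)], sign=+1
Σ_t [0,0]: t=0:+1/87091200 = 1/87091200
(3j)²=7/680 [(1 8 7; 1 1 -2)], sign=-1
⇒ 4πI² = 21/85
I = (-1)√(21/85/(4π)) = -0.14021525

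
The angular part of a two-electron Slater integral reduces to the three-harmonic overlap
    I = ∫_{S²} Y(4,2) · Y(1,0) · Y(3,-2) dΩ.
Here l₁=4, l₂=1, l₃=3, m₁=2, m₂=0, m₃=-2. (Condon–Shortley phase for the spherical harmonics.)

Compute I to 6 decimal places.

0.213244

Checks pass: Σm=0; 8 even; l₃=3∈[3,5].
(2·4+1)(2·1+1)(2·3+1) = 189
Δ: 2! 6! 0! / 9! → 1/252
sum: t=1:−1/36 = -1/36
3j²(4 1 3; 0 0 0) = Δ·Π!·Σ² = 4/63  (sign +1)
sum: t=1:−1/120 = -1/120
3j²(4 1 3; 2 0 -2) = Δ·Π!·Σ² = 1/21  (sign +1)
combine: 4πI² = 189·4/63·1/21 = 4/7
take √, sign +1: I = 0.21324362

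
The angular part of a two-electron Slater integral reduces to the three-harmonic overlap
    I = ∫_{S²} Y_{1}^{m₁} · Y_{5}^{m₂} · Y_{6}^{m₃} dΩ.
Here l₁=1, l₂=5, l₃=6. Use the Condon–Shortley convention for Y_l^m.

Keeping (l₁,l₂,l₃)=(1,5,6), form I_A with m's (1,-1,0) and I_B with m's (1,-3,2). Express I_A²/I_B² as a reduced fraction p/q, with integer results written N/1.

5/2

Shared (l₁,l₂,l₃)=(1,5,6): N and (l;000)² cancel in I_A²/I_B².
A: Δ = 0!·2!·10!/13! = 1/858; Racah Σ t=0..0: t=0:+1/34560 = 1/34560; ⇒ 3j(1 5 6; 1 -1 0)² = 5/286, sgn +1
B: Δ = 0!·2!·10!/13! = 1/858; Racah Σ t=0..0: t=0:+1/161280 = 1/161280; ⇒ 3j(1 5 6; 1 -3 2)² = 1/143, sgn +1
I_A²/I_B² = (5/286)/(1/143) = 5/2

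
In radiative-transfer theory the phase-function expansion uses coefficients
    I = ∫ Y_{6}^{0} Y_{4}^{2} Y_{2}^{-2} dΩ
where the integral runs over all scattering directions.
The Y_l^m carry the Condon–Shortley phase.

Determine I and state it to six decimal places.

0.061597

Checks pass: Σm=0; 12 even; l₃=2∈[2,10].
(2·6+1)(2·4+1)(2·2+1) = 585
Δ: 8! 4! 0! / 13! → 1/6435
sum: t=4:+1/2304 = 1/2304
3j²(6 4 2; 0 0 0) = Δ·Π!·Σ² = 5/143  (sign +1)
sum: t=6:+1/34560 = 1/34560
3j²(6 4 2; 0 2 -2) = Δ·Π!·Σ² = 1/429  (sign +1)
combine: 4πI² = 585·5/143·1/429 = 75/1573
take √, sign +1: I = 0.06159725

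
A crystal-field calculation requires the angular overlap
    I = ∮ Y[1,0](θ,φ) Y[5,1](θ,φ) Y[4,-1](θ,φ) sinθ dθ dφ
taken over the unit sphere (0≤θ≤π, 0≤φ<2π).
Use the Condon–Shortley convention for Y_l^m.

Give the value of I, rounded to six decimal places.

Rules hold: Σm=0, L=10 even, 4≤4≤6.
N = 3·11·9 = 297
Δ = 2!·0!·8!/11! = 1/495
Racah Σ t=1..1: t=1:−1/576 = -1/576
⇒ 3j(1 5 4; 0 0 0)² = 5/99, sgn -1
Racah Σ t=1..1: t=1:−1/720 = -1/720
⇒ 3j(1 5 4; 0 1 -1)² = 8/165, sgn +1
4πI² = N·(3j₀)²·(3jₘ)² = 8/11
I = -1·√(0.727273/4π) = -0.24057125

-0.240571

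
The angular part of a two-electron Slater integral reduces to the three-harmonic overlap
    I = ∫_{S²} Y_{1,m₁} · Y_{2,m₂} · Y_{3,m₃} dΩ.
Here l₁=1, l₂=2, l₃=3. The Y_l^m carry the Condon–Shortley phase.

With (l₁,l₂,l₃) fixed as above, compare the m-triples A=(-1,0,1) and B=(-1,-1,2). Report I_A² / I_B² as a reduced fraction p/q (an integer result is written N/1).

Shared (l₁,l₂,l₃)=(1,2,3): N and (l;000)² cancel in I_A²/I_B².
A: Δ = 0!·2!·4!/7! = 1/105; Racah Σ t=0..0: t=0:+1/8 = 1/8; ⇒ 3j(1 2 3; -1 0 1)² = 2/35, sgn +1
B: Δ = 0!·2!·4!/7! = 1/105; Racah Σ t=0..0: t=0:+1/12 = 1/12; ⇒ 3j(1 2 3; -1 -1 2)² = 2/21, sgn -1
I_A²/I_B² = (2/35)/(2/21) = 3/5

3/5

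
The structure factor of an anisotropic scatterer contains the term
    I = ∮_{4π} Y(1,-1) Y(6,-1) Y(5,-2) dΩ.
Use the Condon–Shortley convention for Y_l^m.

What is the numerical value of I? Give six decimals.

Σmᵢ = -4 ≠ 0, so the φ-integral vanishes; I = 0

0.000000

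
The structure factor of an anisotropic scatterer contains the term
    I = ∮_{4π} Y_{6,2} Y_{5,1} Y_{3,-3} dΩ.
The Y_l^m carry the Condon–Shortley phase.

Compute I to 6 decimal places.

Rules hold: Σm=0, L=14 even, 1≤3≤11.
N = 13·11·7 = 1001
Δ = 8!·4!·2!/15! = 1/675675
Racah Σ t=3..5: t=3:−1/8640 t=4:+1/2304 t=5:−1/8640 = 7/34560
⇒ 3j(6 5 3; 0 0 0)² = 7/429, sgn -1
Racah Σ t=4..4: t=4:+1/27648 = 1/27648
⇒ 3j(6 5 3; 2 1 -3)² = 10/429, sgn +1
4πI² = N·(3j₀)²·(3jₘ)² = 490/1287
I = -1·√(0.38073/4π) = -0.17406195

-0.174062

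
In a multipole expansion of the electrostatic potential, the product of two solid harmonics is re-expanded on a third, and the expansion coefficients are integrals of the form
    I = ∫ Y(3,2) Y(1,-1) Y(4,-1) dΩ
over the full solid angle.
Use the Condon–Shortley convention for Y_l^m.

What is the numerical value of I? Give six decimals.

m-sum 0 ✓  L=8 even ✓  2≤4≤4 ✓
Π(2lᵢ+1) = 7×3×9 = 189
triangle coeff Δ(3,1,4) = 1/252
Σ_t [0,0]: t=0:+1/36 = 1/36
(3j)²=4/63 [(3 1 4; 0 0 0)], sign=+1
Σ_t [0,0]: t=0:+1/240 = 1/240
(3j)²=1/84 [(3 1 4; 2 -1 -1)], sign=-1
⇒ 4πI² = 1/7
I = (-1)√(1/7/(4π)) = -0.10662181

-0.106622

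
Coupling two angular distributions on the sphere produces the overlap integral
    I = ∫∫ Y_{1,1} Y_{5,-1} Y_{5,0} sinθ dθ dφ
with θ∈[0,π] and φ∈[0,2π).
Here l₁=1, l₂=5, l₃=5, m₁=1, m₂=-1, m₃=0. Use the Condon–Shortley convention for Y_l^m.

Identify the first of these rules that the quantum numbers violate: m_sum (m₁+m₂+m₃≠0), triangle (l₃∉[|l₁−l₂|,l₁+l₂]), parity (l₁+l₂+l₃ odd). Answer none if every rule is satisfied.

parity

Σmᵢ = 0  ✓
l₃∈[|l₁−l₂|,l₁+l₂]=[4,6], have l₃=5  ✓
Σlᵢ = 11 ⇒ odd  ✗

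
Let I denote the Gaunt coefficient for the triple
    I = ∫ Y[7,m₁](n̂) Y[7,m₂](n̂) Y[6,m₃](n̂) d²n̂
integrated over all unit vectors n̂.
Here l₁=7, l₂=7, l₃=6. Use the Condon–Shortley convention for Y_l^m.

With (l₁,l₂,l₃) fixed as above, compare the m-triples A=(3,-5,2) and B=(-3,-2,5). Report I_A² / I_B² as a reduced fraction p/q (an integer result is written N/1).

15/2

l's match ⇒ only the (l;m) 3-j factors differ between A and B.
A: triangle coeff Δ(7,7,6) = 1/2444321880; Σ_t [0,2]: t=0:+1/92897280 t=1:−1/21772800 t=2:+1/49766400 = -1/66355200; (3j)²=63/8398 [(7 7 6; 3 -5 2)], sign=-1
B: triangle coeff Δ(7,7,6) = 1/2444321880; Σ_t [4,5]: t=4:+1/49766400 t=5:−1/62208000 = 1/248832000; (3j)²=21/20995 [(7 7 6; -3 -2 5)], sign=-1
I_A²/I_B² = (63/8398)/(21/20995) = 15/2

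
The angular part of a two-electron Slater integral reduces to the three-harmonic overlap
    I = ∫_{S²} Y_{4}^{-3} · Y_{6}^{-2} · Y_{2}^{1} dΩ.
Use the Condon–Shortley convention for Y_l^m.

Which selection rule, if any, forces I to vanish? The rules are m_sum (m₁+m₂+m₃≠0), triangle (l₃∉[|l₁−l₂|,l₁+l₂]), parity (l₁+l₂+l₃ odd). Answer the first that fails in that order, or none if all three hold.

Σmᵢ = -4  ✗
l₃∈[|l₁−l₂|,l₁+l₂]=[2,10], have l₃=2
Σlᵢ = 12 ⇒ even

m_sum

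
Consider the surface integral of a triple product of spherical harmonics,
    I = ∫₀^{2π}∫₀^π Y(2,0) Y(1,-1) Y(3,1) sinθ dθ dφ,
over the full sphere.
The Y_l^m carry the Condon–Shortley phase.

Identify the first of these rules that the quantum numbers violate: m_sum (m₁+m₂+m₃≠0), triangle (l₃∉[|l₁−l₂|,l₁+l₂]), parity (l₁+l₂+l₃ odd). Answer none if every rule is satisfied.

none

m₁+m₂+m₃ = 0 − 1 + 1 = 0  ✓
triangle: |2−1|=1 ≤ l₃=3 ≤ 2+1=3  ✓
parity: l₁+l₂+l₃ = 6 is even  ✓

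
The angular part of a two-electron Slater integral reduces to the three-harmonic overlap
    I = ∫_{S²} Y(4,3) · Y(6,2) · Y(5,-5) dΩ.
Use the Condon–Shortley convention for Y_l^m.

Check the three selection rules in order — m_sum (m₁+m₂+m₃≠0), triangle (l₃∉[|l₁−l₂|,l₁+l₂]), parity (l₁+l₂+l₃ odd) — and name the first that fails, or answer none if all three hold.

parity

Σmᵢ = 0  ✓
l₃∈[|l₁−l₂|,l₁+l₂]=[2,10], have l₃=5  ✓
Σlᵢ = 15 ⇒ odd  ✗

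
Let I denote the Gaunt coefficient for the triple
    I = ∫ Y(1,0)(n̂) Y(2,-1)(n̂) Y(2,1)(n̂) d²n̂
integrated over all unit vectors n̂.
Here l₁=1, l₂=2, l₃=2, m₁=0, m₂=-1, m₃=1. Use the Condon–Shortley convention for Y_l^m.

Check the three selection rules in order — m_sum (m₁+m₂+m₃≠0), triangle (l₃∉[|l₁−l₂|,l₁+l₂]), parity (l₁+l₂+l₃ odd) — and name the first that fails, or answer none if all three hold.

azimuthal sum: 0 − 1 + 1 = 0  ✓
1 ≤ 2 ≤ 3 (triangle on l)  ✓
L = 1 + 2 + 2 = 5 (odd)  ✗

parity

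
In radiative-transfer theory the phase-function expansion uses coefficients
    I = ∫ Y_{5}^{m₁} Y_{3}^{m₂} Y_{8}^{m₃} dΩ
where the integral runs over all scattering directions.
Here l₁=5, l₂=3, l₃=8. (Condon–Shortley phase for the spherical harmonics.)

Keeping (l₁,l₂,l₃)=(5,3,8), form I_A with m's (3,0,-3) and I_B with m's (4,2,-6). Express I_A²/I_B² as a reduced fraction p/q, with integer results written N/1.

75/182

l's match ⇒ only the (l;m) 3-j factors differ between A and B.
A: triangle coeff Δ(5,3,8) = 1/136136; Σ_t [0,0]: t=0:+1/2903040 = 1/2903040; (3j)²=75/6188 [(5 3 8; 3 0 -3)], sign=-1
B: triangle coeff Δ(5,3,8) = 1/136136; Σ_t [0,0]: t=0:+1/43545600 = 1/43545600; (3j)²=1/34 [(5 3 8; 4 2 -6)], sign=+1
I_A²/I_B² = (75/6188)/(1/34) = 75/182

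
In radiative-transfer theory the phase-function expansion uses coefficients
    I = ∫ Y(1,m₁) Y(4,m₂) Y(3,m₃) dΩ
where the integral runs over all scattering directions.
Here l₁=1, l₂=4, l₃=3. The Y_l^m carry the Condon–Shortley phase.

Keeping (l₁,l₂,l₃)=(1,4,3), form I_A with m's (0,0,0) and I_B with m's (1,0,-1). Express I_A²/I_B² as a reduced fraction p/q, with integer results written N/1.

l's match ⇒ only the (l;m) 3-j factors differ between A and B.
A: triangle coeff Δ(1,4,3) = 1/252; Σ_t [1,1]: t=1:−1/36 = -1/36; (3j)²=4/63 [(1 4 3; 0 0 0)], sign=+1
B: triangle coeff Δ(1,4,3) = 1/252; Σ_t [0,0]: t=0:+1/96 = 1/96; (3j)²=1/42 [(1 4 3; 1 0 -1)], sign=+1
I_A²/I_B² = (4/63)/(1/42) = 8/3

8/3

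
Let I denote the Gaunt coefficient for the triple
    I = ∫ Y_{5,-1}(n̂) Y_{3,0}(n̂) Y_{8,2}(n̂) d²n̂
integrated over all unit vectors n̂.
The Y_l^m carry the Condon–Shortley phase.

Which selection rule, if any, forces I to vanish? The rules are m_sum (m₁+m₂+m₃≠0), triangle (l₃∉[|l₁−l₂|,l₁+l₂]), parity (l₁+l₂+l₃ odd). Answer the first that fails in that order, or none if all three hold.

m_sum

m₁+m₂+m₃ = -1 + 0 + 2 = 1  ✗
triangle: |5−3|=2 ≤ l₃=8 ≤ 5+3=8
parity: l₁+l₂+l₃ = 16 is even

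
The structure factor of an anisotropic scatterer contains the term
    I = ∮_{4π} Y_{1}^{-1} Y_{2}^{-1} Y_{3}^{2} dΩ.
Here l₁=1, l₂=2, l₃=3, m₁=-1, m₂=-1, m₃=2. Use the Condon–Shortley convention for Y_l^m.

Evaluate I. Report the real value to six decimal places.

m-sum 0 ✓  L=6 even ✓  1≤3≤3 ✓
Π(2lᵢ+1) = 3×5×7 = 105
triangle coeff Δ(1,2,3) = 1/105
Σ_t [0,0]: t=0:+1/4 = 1/4
(3j)²=3/35 [(1 2 3; 0 0 0)], sign=-1
Σ_t [0,0]: t=0:+1/12 = 1/12
(3j)²=2/21 [(1 2 3; -1 -1 2)], sign=-1
⇒ 4πI² = 6/7
I = (+1)√(6/7/(4π)) = 0.26116903

0.261169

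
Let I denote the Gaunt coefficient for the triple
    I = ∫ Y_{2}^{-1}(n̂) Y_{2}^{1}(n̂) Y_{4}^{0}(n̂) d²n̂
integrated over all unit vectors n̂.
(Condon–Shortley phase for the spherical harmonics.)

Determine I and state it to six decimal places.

0.161197

Rules hold: Σm=0, L=8 even, 0≤4≤4.
N = 5·5·9 = 225
Δ = 0!·4!·4!/9! = 1/630
Racah Σ t=0..0: t=0:+1/16 = 1/16
⇒ 3j(2 2 4; 0 0 0)² = 2/35, sgn +1
Racah Σ t=0..0: t=0:+1/36 = 1/36
⇒ 3j(2 2 4; -1 1 0)² = 8/315, sgn +1
4πI² = N·(3j₀)²·(3jₘ)² = 16/49
I = +1·√(0.326531/4π) = 0.16119702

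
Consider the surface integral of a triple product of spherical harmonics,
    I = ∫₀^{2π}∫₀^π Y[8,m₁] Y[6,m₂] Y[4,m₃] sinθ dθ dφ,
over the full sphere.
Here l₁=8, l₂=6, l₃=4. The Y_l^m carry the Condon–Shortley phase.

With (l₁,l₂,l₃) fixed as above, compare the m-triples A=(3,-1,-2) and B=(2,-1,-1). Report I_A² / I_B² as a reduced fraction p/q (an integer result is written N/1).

5577/39601

Shared (l₁,l₂,l₃)=(8,6,4): N and (l;000)² cancel in I_A²/I_B².
A: Δ = 10!·6!·2!/19! = 1/23279256; Racah Σ t=3..5: t=3:−1/2903040 t=4:+1/2073600 t=5:−1/20736000 = 13/145152000; ⇒ 3j(8 6 4; 3 -1 -2)² = 13/9044, sgn +1
B: Δ = 10!·6!·2!/19! = 1/23279256; Racah Σ t=3..5: t=3:−1/2177280 t=4:+1/829440 t=5:−1/3456000 = 199/435456000; ⇒ 3j(8 6 4; 2 -1 -1)² = 39601/3879876, sgn -1
I_A²/I_B² = (13/9044)/(39601/3879876) = 5577/39601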